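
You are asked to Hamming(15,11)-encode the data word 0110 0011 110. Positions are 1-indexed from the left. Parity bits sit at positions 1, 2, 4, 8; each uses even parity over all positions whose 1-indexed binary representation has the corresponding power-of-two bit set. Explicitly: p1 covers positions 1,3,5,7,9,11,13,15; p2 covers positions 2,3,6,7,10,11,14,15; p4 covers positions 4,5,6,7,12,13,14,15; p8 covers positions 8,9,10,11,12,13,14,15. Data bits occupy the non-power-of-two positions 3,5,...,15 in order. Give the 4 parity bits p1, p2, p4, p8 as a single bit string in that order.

Place data bits at non-power-of-two positions: b3=0, b5=1, b6=1, b7=0, b9=0, b10=0, b11=1, b12=1, b13=1, b14=1, b15=0.
p1 = XOR of data positions {3,5,7,9,11,13,15} = 0⊕1⊕0⊕0⊕1⊕1⊕0 = 1
p2 = XOR of data positions {3,6,7,10,11,14,15} = 0⊕1⊕0⊕0⊕1⊕1⊕0 = 1
p4 = XOR of data positions {5,6,7,12,13,14,15} = 1⊕1⊕0⊕1⊕1⊕1⊕0 = 1
p8 = XOR of data positions {9,10,11,12,13,14,15} = 0⊕0⊕1⊕1⊕1⊕1⊕0 = 0
Parity bits p1,p2,p4,p8 = 1110

1110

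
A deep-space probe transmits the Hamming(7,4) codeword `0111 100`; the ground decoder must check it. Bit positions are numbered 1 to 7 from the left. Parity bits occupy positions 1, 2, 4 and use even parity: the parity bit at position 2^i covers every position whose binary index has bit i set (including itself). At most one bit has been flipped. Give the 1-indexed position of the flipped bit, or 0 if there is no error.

s1: b1⊕b3⊕b5⊕b7 = 0⊕1⊕1⊕0 = 0
s2: b2⊕b3⊕b6⊕b7 = 1⊕1⊕0⊕0 = 0
s4: b4⊕b5⊕b6⊕b7 = 1⊕1⊕0⊕0 = 0
Syndrome (s4...s1) = 000 → position 0 (no error).

0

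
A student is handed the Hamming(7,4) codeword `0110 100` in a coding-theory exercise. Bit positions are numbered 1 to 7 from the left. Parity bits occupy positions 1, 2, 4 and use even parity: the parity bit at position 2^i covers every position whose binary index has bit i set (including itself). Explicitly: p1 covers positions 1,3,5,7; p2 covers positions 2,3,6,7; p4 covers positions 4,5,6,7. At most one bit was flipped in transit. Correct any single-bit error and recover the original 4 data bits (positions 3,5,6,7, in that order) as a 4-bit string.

s1: b1⊕b3⊕b5⊕b7 = 0⊕1⊕1⊕0 = 0
s2: b2⊕b3⊕b6⊕b7 = 1⊕1⊕0⊕0 = 0
s4: b4⊕b5⊕b6⊕b7 = 0⊕1⊕0⊕0 = 1
Syndrome (s4...s1) = 100 → position 4.
Flip bit 4: corrected codeword = 0111100
Data bits at positions 3,5,6,7: 1100

1100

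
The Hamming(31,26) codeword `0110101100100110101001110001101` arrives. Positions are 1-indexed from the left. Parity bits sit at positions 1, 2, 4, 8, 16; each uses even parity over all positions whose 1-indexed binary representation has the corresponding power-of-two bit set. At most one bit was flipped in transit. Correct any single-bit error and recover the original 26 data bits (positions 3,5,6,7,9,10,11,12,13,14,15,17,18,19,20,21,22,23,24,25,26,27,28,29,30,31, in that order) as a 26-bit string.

11010010011101001110001101

s1: b1⊕b3⊕b5⊕b7⊕b9⊕b11⊕b13⊕b15⊕b17⊕b19⊕b21⊕b23⊕b25⊕b27⊕b29⊕b31 = 0⊕1⊕1⊕1⊕0⊕1⊕0⊕1⊕1⊕1⊕0⊕1⊕0⊕0⊕1⊕1 = 0
s2: b2⊕b3⊕b6⊕b7⊕b10⊕b11⊕b14⊕b15⊕b18⊕b19⊕b22⊕b23⊕b26⊕b27⊕b30⊕b31 = 1⊕1⊕0⊕1⊕0⊕1⊕1⊕1⊕0⊕1⊕1⊕1⊕0⊕0⊕0⊕1 = 0
s4: b4⊕b5⊕b6⊕b7⊕b12⊕b13⊕b14⊕b15⊕b20⊕b21⊕b22⊕b23⊕b28⊕b29⊕b30⊕b31 = 0⊕1⊕0⊕1⊕0⊕0⊕1⊕1⊕0⊕0⊕1⊕1⊕1⊕1⊕0⊕1 = 1
s8: b8⊕b9⊕b10⊕b11⊕b12⊕b13⊕b14⊕b15⊕b24⊕b25⊕b26⊕b27⊕b28⊕b29⊕b30⊕b31 = 1⊕0⊕0⊕1⊕0⊕0⊕1⊕1⊕1⊕0⊕0⊕0⊕1⊕1⊕0⊕1 = 0
s16: b16⊕b17⊕b18⊕b19⊕b20⊕b21⊕b22⊕b23⊕b24⊕b25⊕b26⊕b27⊕b28⊕b29⊕b30⊕b31 = 0⊕1⊕0⊕1⊕0⊕0⊕1⊕1⊕1⊕0⊕0⊕0⊕1⊕1⊕0⊕1 = 0
Syndrome (s16...s1) = 00100 → position 4.
Flip bit 4: corrected codeword = 0111101100100110101001110001101
Data bits at positions 3,5,6,7,9,10,11,12,13,14,15,17,18,19,20,21,22,23,24,25,26,27,28,29,30,31: 11010010011101001110001101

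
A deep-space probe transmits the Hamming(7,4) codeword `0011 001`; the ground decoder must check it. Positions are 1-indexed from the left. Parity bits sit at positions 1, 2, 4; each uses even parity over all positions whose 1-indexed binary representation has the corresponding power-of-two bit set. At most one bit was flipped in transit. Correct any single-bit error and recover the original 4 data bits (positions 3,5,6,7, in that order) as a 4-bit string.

1001

s1: b1⊕b3⊕b5⊕b7 = 0⊕1⊕0⊕1 = 0
s2: b2⊕b3⊕b6⊕b7 = 0⊕1⊕0⊕1 = 0
s4: b4⊕b5⊕b6⊕b7 = 1⊕0⊕0⊕1 = 0
Syndrome (s4...s1) = 000 → position 0 (no error).
No correction needed.
Data bits at positions 3,5,6,7: 1001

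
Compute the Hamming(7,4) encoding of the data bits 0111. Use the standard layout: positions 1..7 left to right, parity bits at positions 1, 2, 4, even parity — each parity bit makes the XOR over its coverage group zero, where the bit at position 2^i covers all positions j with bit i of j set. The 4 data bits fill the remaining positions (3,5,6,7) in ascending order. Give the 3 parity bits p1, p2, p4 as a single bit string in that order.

Place data bits at non-power-of-two positions: b3=0, b5=1, b6=1, b7=1.
p1 = XOR of data positions {3,5,7} = 0⊕1⊕1 = 0
p2 = XOR of data positions {3,6,7} = 0⊕1⊕1 = 0
p4 = XOR of data positions {5,6,7} = 1⊕1⊕1 = 1
Parity bits p1,p2,p4 = 001

001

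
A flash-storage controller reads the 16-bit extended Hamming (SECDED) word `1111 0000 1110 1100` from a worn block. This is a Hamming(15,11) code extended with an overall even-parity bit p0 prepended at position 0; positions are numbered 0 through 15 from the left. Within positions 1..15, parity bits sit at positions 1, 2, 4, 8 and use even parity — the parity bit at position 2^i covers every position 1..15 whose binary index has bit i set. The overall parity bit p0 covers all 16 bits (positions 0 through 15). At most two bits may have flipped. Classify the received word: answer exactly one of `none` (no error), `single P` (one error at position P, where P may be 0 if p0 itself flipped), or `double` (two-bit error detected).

single 10

s1: b1⊕b3⊕b5⊕b7⊕b9⊕b11⊕b13⊕b15 = 1⊕1⊕0⊕0⊕1⊕0⊕1⊕0 = 0
s2: b2⊕b3⊕b6⊕b7⊕b10⊕b11⊕b14⊕b15 = 1⊕1⊕0⊕0⊕1⊕0⊕0⊕0 = 1
s4: b4⊕b5⊕b6⊕b7⊕b12⊕b13⊕b14⊕b15 = 0⊕0⊕0⊕0⊕1⊕1⊕0⊕0 = 0
s8: b8⊕b9⊕b10⊕b11⊕b12⊕b13⊕b14⊕b15 = 1⊕1⊕1⊕0⊕1⊕1⊕0⊕0 = 1
Syndrome (s8...s1) = 1010 → position 10.
Overall parity (XOR of all 16 bits, including p0): 1⊕1⊕1⊕1⊕0⊕0⊕0⊕0⊕1⊕1⊕1⊕0⊕1⊕1⊕0⊕0 = 1
Overall=1, syndrome position=10 → single-bit error at position 10.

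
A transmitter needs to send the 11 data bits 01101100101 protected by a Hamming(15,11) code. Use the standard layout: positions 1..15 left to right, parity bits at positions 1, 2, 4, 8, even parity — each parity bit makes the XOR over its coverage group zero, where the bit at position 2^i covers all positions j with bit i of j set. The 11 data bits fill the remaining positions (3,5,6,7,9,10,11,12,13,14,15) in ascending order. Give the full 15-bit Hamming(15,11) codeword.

Place data bits at non-power-of-two positions: b3=0, b5=1, b6=1, b7=0, b9=1, b10=1, b11=0, b12=0, b13=1, b14=0, b15=1.
p1 = XOR of data positions {3,5,7,9,11,13,15} = 0⊕1⊕0⊕1⊕0⊕1⊕1 = 0
p2 = XOR of data positions {3,6,7,10,11,14,15} = 0⊕1⊕0⊕1⊕0⊕0⊕1 = 1
p4 = XOR of data positions {5,6,7,12,13,14,15} = 1⊕1⊕0⊕0⊕1⊕0⊕1 = 0
p8 = XOR of data positions {9,10,11,12,13,14,15} = 1⊕1⊕0⊕0⊕1⊕0⊕1 = 0
Codeword b1..b15 = 010011001100101

010011001100101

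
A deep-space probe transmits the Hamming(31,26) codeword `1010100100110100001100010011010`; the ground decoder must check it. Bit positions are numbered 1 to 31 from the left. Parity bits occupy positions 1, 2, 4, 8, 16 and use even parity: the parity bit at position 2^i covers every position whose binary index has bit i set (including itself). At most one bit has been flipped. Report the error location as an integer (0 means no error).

s1: b1⊕b3⊕b5⊕b7⊕b9⊕b11⊕b13⊕b15⊕b17⊕b19⊕b21⊕b23⊕b25⊕b27⊕b29⊕b31 = 1⊕1⊕1⊕0⊕0⊕1⊕0⊕0⊕0⊕1⊕0⊕0⊕0⊕1⊕0⊕0 = 0
s2: b2⊕b3⊕b6⊕b7⊕b10⊕b11⊕b14⊕b15⊕b18⊕b19⊕b22⊕b23⊕b26⊕b27⊕b30⊕b31 = 0⊕1⊕0⊕0⊕0⊕1⊕1⊕0⊕0⊕1⊕0⊕0⊕0⊕1⊕1⊕0 = 0
s4: b4⊕b5⊕b6⊕b7⊕b12⊕b13⊕b14⊕b15⊕b20⊕b21⊕b22⊕b23⊕b28⊕b29⊕b30⊕b31 = 0⊕1⊕0⊕0⊕1⊕0⊕1⊕0⊕1⊕0⊕0⊕0⊕1⊕0⊕1⊕0 = 0
s8: b8⊕b9⊕b10⊕b11⊕b12⊕b13⊕b14⊕b15⊕b24⊕b25⊕b26⊕b27⊕b28⊕b29⊕b30⊕b31 = 1⊕0⊕0⊕1⊕1⊕0⊕1⊕0⊕1⊕0⊕0⊕1⊕1⊕0⊕1⊕0 = 0
s16: b16⊕b17⊕b18⊕b19⊕b20⊕b21⊕b22⊕b23⊕b24⊕b25⊕b26⊕b27⊕b28⊕b29⊕b30⊕b31 = 0⊕0⊕0⊕1⊕1⊕0⊕0⊕0⊕1⊕0⊕0⊕1⊕1⊕0⊕1⊕0 = 0
Syndrome (s16...s1) = 00000 → position 0 (no error).

0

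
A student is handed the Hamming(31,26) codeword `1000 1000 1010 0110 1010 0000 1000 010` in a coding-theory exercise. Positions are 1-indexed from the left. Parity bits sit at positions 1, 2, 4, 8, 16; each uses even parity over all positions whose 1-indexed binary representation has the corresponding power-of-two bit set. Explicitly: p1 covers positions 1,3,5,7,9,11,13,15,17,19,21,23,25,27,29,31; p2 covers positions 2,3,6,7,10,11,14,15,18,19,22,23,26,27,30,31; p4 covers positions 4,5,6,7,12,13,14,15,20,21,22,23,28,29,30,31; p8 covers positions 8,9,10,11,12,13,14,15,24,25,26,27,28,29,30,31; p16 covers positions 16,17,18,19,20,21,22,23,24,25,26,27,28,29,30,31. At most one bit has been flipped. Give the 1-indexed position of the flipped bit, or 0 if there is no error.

s1: b1⊕b3⊕b5⊕b7⊕b9⊕b11⊕b13⊕b15⊕b17⊕b19⊕b21⊕b23⊕b25⊕b27⊕b29⊕b31 = 1⊕0⊕1⊕0⊕1⊕1⊕0⊕1⊕1⊕1⊕0⊕0⊕1⊕0⊕0⊕0 = 0
s2: b2⊕b3⊕b6⊕b7⊕b10⊕b11⊕b14⊕b15⊕b18⊕b19⊕b22⊕b23⊕b26⊕b27⊕b30⊕b31 = 0⊕0⊕0⊕0⊕0⊕1⊕1⊕1⊕0⊕1⊕0⊕0⊕0⊕0⊕1⊕0 = 1
s4: b4⊕b5⊕b6⊕b7⊕b12⊕b13⊕b14⊕b15⊕b20⊕b21⊕b22⊕b23⊕b28⊕b29⊕b30⊕b31 = 0⊕1⊕0⊕0⊕0⊕0⊕1⊕1⊕0⊕0⊕0⊕0⊕0⊕0⊕1⊕0 = 0
s8: b8⊕b9⊕b10⊕b11⊕b12⊕b13⊕b14⊕b15⊕b24⊕b25⊕b26⊕b27⊕b28⊕b29⊕b30⊕b31 = 0⊕1⊕0⊕1⊕0⊕0⊕1⊕1⊕0⊕1⊕0⊕0⊕0⊕0⊕1⊕0 = 0
s16: b16⊕b17⊕b18⊕b19⊕b20⊕b21⊕b22⊕b23⊕b24⊕b25⊕b26⊕b27⊕b28⊕b29⊕b30⊕b31 = 0⊕1⊕0⊕1⊕0⊕0⊕0⊕0⊕0⊕1⊕0⊕0⊕0⊕0⊕1⊕0 = 0
Syndrome (s16...s1) = 00010 → position 2.

2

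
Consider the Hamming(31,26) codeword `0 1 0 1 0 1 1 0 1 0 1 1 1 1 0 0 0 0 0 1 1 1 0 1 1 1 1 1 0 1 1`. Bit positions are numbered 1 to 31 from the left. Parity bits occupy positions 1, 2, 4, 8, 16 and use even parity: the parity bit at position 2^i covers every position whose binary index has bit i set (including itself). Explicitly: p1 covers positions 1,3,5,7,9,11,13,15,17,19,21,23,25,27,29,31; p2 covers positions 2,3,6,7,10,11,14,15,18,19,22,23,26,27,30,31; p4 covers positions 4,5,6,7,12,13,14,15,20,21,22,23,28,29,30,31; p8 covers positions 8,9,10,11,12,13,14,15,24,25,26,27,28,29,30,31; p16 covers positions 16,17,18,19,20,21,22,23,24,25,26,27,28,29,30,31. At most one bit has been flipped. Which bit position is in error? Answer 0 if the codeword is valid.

s1: b1⊕b3⊕b5⊕b7⊕b9⊕b11⊕b13⊕b15⊕b17⊕b19⊕b21⊕b23⊕b25⊕b27⊕b29⊕b31 = 0⊕0⊕0⊕1⊕1⊕1⊕1⊕0⊕0⊕0⊕1⊕0⊕1⊕1⊕0⊕1 = 0
s2: b2⊕b3⊕b6⊕b7⊕b10⊕b11⊕b14⊕b15⊕b18⊕b19⊕b22⊕b23⊕b26⊕b27⊕b30⊕b31 = 1⊕0⊕1⊕1⊕0⊕1⊕1⊕0⊕0⊕0⊕1⊕0⊕1⊕1⊕1⊕1 = 0
s4: b4⊕b5⊕b6⊕b7⊕b12⊕b13⊕b14⊕b15⊕b20⊕b21⊕b22⊕b23⊕b28⊕b29⊕b30⊕b31 = 1⊕0⊕1⊕1⊕1⊕1⊕1⊕0⊕1⊕1⊕1⊕0⊕1⊕0⊕1⊕1 = 0
s8: b8⊕b9⊕b10⊕b11⊕b12⊕b13⊕b14⊕b15⊕b24⊕b25⊕b26⊕b27⊕b28⊕b29⊕b30⊕b31 = 0⊕1⊕0⊕1⊕1⊕1⊕1⊕0⊕1⊕1⊕1⊕1⊕1⊕0⊕1⊕1 = 0
s16: b16⊕b17⊕b18⊕b19⊕b20⊕b21⊕b22⊕b23⊕b24⊕b25⊕b26⊕b27⊕b28⊕b29⊕b30⊕b31 = 0⊕0⊕0⊕0⊕1⊕1⊕1⊕0⊕1⊕1⊕1⊕1⊕1⊕0⊕1⊕1 = 0
Syndrome (s16...s1) = 00000 → position 0 (no error).

0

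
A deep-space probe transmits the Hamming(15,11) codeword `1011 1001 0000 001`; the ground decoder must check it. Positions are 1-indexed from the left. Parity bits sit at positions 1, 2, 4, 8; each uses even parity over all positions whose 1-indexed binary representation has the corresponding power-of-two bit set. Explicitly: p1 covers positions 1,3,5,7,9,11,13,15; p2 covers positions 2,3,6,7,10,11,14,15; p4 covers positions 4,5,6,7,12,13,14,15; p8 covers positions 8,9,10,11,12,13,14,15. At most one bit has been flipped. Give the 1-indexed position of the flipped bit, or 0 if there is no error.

s1: b1⊕b3⊕b5⊕b7⊕b9⊕b11⊕b13⊕b15 = 1⊕1⊕1⊕0⊕0⊕0⊕0⊕1 = 0
s2: b2⊕b3⊕b6⊕b7⊕b10⊕b11⊕b14⊕b15 = 0⊕1⊕0⊕0⊕0⊕0⊕0⊕1 = 0
s4: b4⊕b5⊕b6⊕b7⊕b12⊕b13⊕b14⊕b15 = 1⊕1⊕0⊕0⊕0⊕0⊕0⊕1 = 1
s8: b8⊕b9⊕b10⊕b11⊕b12⊕b13⊕b14⊕b15 = 1⊕0⊕0⊕0⊕0⊕0⊕0⊕1 = 0
Syndrome (s8...s1) = 0100 → position 4.

4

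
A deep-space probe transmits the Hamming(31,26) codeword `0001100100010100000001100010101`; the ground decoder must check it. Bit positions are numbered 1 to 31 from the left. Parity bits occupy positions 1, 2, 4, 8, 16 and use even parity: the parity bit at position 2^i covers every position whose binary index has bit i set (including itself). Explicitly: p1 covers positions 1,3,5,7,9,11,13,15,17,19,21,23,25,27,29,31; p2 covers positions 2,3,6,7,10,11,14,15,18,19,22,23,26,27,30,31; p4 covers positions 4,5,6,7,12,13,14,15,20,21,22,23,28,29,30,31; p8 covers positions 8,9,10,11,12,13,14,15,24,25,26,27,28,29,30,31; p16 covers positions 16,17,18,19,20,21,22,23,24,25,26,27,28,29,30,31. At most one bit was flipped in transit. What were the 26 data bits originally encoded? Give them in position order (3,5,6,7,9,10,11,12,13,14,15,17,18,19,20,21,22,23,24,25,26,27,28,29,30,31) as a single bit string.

01000001010001001100010101

s1: b1⊕b3⊕b5⊕b7⊕b9⊕b11⊕b13⊕b15⊕b17⊕b19⊕b21⊕b23⊕b25⊕b27⊕b29⊕b31 = 0⊕0⊕1⊕0⊕0⊕0⊕0⊕0⊕0⊕0⊕0⊕1⊕0⊕1⊕1⊕1 = 1
s2: b2⊕b3⊕b6⊕b7⊕b10⊕b11⊕b14⊕b15⊕b18⊕b19⊕b22⊕b23⊕b26⊕b27⊕b30⊕b31 = 0⊕0⊕0⊕0⊕0⊕0⊕1⊕0⊕0⊕0⊕1⊕1⊕0⊕1⊕0⊕1 = 1
s4: b4⊕b5⊕b6⊕b7⊕b12⊕b13⊕b14⊕b15⊕b20⊕b21⊕b22⊕b23⊕b28⊕b29⊕b30⊕b31 = 1⊕1⊕0⊕0⊕1⊕0⊕1⊕0⊕0⊕0⊕1⊕1⊕0⊕1⊕0⊕1 = 0
s8: b8⊕b9⊕b10⊕b11⊕b12⊕b13⊕b14⊕b15⊕b24⊕b25⊕b26⊕b27⊕b28⊕b29⊕b30⊕b31 = 1⊕0⊕0⊕0⊕1⊕0⊕1⊕0⊕0⊕0⊕0⊕1⊕0⊕1⊕0⊕1 = 0
s16: b16⊕b17⊕b18⊕b19⊕b20⊕b21⊕b22⊕b23⊕b24⊕b25⊕b26⊕b27⊕b28⊕b29⊕b30⊕b31 = 0⊕0⊕0⊕0⊕0⊕0⊕1⊕1⊕0⊕0⊕0⊕1⊕0⊕1⊕0⊕1 = 1
Syndrome (s16...s1) = 10011 → position 19.
Flip bit 19: corrected codeword = 0001100100010100001001100010101
Data bits at positions 3,5,6,7,9,10,11,12,13,14,15,17,18,19,20,21,22,23,24,25,26,27,28,29,30,31: 01000001010001001100010101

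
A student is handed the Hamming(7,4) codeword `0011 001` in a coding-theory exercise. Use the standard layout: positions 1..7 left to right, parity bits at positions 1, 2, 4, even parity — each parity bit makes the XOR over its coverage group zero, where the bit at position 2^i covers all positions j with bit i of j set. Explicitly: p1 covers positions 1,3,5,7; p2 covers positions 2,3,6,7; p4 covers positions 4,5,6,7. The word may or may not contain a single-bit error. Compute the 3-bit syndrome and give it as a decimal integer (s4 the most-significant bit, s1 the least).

0

s1: b1⊕b3⊕b5⊕b7 = 0⊕1⊕0⊕1 = 0
s2: b2⊕b3⊕b6⊕b7 = 0⊕1⊕0⊕1 = 0
s4: b4⊕b5⊕b6⊕b7 = 1⊕0⊕0⊕1 = 0
Syndrome (s4...s1) = 000 → position 0 (no error).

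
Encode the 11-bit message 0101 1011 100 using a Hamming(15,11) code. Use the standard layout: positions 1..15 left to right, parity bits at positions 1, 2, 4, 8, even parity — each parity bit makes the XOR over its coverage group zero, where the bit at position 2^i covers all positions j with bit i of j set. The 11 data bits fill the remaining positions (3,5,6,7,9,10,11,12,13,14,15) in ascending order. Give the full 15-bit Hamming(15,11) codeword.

Place data bits at non-power-of-two positions: b3=0, b5=1, b6=0, b7=1, b9=1, b10=0, b11=1, b12=1, b13=1, b14=0, b15=0.
p1 = XOR of data positions {3,5,7,9,11,13,15} = 0⊕1⊕1⊕1⊕1⊕1⊕0 = 1
p2 = XOR of data positions {3,6,7,10,11,14,15} = 0⊕0⊕1⊕0⊕1⊕0⊕0 = 0
p4 = XOR of data positions {5,6,7,12,13,14,15} = 1⊕0⊕1⊕1⊕1⊕0⊕0 = 0
p8 = XOR of data positions {9,10,11,12,13,14,15} = 1⊕0⊕1⊕1⊕1⊕0⊕0 = 0
Codeword b1..b15 = 100010101011100

100010101011100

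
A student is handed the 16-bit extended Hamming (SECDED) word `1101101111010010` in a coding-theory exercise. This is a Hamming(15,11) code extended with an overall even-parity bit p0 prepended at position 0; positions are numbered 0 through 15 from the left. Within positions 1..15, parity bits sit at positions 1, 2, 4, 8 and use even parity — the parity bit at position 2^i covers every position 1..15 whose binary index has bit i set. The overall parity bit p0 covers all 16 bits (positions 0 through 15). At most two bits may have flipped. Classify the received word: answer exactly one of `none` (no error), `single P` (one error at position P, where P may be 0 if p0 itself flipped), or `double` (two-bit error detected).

s1: b1⊕b3⊕b5⊕b7⊕b9⊕b11⊕b13⊕b15 = 1⊕1⊕0⊕1⊕1⊕1⊕0⊕0 = 1
s2: b2⊕b3⊕b6⊕b7⊕b10⊕b11⊕b14⊕b15 = 0⊕1⊕1⊕1⊕0⊕1⊕1⊕0 = 1
s4: b4⊕b5⊕b6⊕b7⊕b12⊕b13⊕b14⊕b15 = 1⊕0⊕1⊕1⊕0⊕0⊕1⊕0 = 0
s8: b8⊕b9⊕b10⊕b11⊕b12⊕b13⊕b14⊕b15 = 1⊕1⊕0⊕1⊕0⊕0⊕1⊕0 = 0
Syndrome (s8...s1) = 0011 → position 3.
Overall parity (XOR of all 16 bits, including p0): 1⊕1⊕0⊕1⊕1⊕0⊕1⊕1⊕1⊕1⊕0⊕1⊕0⊕0⊕1⊕0 = 0
Overall=0, syndrome position=3 → double-bit error detected (uncorrectable).

double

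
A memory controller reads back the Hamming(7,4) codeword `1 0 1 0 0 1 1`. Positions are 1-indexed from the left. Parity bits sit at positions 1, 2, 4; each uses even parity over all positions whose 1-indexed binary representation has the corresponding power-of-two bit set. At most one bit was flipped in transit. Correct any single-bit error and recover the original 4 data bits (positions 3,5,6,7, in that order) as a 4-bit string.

0011

s1: b1⊕b3⊕b5⊕b7 = 1⊕1⊕0⊕1 = 1
s2: b2⊕b3⊕b6⊕b7 = 0⊕1⊕1⊕1 = 1
s4: b4⊕b5⊕b6⊕b7 = 0⊕0⊕1⊕1 = 0
Syndrome (s4...s1) = 011 → position 3.
Flip bit 3: corrected codeword = 1000011
Data bits at positions 3,5,6,7: 0011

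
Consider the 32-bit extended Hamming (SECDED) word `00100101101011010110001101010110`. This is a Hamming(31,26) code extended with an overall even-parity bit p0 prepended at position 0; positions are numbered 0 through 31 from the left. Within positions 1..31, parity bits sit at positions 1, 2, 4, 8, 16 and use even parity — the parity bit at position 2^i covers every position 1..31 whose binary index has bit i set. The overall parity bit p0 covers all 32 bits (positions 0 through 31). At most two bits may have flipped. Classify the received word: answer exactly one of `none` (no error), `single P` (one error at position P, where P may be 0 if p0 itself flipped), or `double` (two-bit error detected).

s1: b1⊕b3⊕b5⊕b7⊕b9⊕b11⊕b13⊕b15⊕b17⊕b19⊕b21⊕b23⊕b25⊕b27⊕b29⊕b31 = 0⊕0⊕1⊕1⊕0⊕0⊕1⊕1⊕1⊕0⊕0⊕1⊕1⊕1⊕1⊕0 = 1
s2: b2⊕b3⊕b6⊕b7⊕b10⊕b11⊕b14⊕b15⊕b18⊕b19⊕b22⊕b23⊕b26⊕b27⊕b30⊕b31 = 1⊕0⊕0⊕1⊕1⊕0⊕0⊕1⊕1⊕0⊕1⊕1⊕0⊕1⊕1⊕0 = 1
s4: b4⊕b5⊕b6⊕b7⊕b12⊕b13⊕b14⊕b15⊕b20⊕b21⊕b22⊕b23⊕b28⊕b29⊕b30⊕b31 = 0⊕1⊕0⊕1⊕1⊕1⊕0⊕1⊕0⊕0⊕1⊕1⊕0⊕1⊕1⊕0 = 1
s8: b8⊕b9⊕b10⊕b11⊕b12⊕b13⊕b14⊕b15⊕b24⊕b25⊕b26⊕b27⊕b28⊕b29⊕b30⊕b31 = 1⊕0⊕1⊕0⊕1⊕1⊕0⊕1⊕0⊕1⊕0⊕1⊕0⊕1⊕1⊕0 = 1
s16: b16⊕b17⊕b18⊕b19⊕b20⊕b21⊕b22⊕b23⊕b24⊕b25⊕b26⊕b27⊕b28⊕b29⊕b30⊕b31 = 0⊕1⊕1⊕0⊕0⊕0⊕1⊕1⊕0⊕1⊕0⊕1⊕0⊕1⊕1⊕0 = 0
Syndrome (s16...s1) = 01111 → position 15.
Overall parity (XOR of all 32 bits, including p0): 0⊕0⊕1⊕0⊕0⊕1⊕0⊕1⊕1⊕0⊕1⊕0⊕1⊕1⊕0⊕1⊕0⊕1⊕1⊕0⊕0⊕0⊕1⊕1⊕0⊕1⊕0⊕1⊕0⊕1⊕1⊕0 = 0
Overall=0, syndrome position=15 → double-bit error detected (uncorrectable).

double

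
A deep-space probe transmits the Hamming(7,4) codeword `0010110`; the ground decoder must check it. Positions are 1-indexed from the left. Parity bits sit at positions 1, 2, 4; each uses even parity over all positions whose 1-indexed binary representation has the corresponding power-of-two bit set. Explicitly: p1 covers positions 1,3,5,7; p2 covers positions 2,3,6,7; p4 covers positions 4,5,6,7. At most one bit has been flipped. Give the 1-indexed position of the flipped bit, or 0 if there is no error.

s1: b1⊕b3⊕b5⊕b7 = 0⊕1⊕1⊕0 = 0
s2: b2⊕b3⊕b6⊕b7 = 0⊕1⊕1⊕0 = 0
s4: b4⊕b5⊕b6⊕b7 = 0⊕1⊕1⊕0 = 0
Syndrome (s4...s1) = 000 → position 0 (no error).

0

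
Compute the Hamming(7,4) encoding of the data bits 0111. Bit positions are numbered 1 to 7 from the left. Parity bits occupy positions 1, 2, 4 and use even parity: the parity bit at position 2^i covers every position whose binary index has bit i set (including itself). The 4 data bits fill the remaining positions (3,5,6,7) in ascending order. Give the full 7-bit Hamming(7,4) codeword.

0001111

Place data bits at non-power-of-two positions: b3=0, b5=1, b6=1, b7=1.
p1 = XOR of data positions {3,5,7} = 0⊕1⊕1 = 0
p2 = XOR of data positions {3,6,7} = 0⊕1⊕1 = 0
p4 = XOR of data positions {5,6,7} = 1⊕1⊕1 = 1
Codeword b1..b7 = 0001111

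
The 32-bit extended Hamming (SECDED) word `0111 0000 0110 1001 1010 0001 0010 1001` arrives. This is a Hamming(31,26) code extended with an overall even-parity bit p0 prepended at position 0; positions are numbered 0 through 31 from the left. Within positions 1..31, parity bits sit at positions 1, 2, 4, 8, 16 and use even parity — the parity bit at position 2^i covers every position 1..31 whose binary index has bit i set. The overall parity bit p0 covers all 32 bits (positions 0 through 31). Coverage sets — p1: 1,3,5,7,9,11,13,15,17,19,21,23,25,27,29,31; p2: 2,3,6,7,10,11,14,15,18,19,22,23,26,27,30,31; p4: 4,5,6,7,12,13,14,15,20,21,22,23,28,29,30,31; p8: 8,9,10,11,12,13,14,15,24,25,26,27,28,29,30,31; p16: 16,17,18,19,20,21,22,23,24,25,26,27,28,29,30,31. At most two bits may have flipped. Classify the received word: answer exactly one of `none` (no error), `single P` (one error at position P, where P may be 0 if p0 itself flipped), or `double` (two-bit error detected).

single 12

s1: b1⊕b3⊕b5⊕b7⊕b9⊕b11⊕b13⊕b15⊕b17⊕b19⊕b21⊕b23⊕b25⊕b27⊕b29⊕b31 = 1⊕1⊕0⊕0⊕1⊕0⊕0⊕1⊕0⊕0⊕0⊕1⊕0⊕0⊕0⊕1 = 0
s2: b2⊕b3⊕b6⊕b7⊕b10⊕b11⊕b14⊕b15⊕b18⊕b19⊕b22⊕b23⊕b26⊕b27⊕b30⊕b31 = 1⊕1⊕0⊕0⊕1⊕0⊕0⊕1⊕1⊕0⊕0⊕1⊕1⊕0⊕0⊕1 = 0
s4: b4⊕b5⊕b6⊕b7⊕b12⊕b13⊕b14⊕b15⊕b20⊕b21⊕b22⊕b23⊕b28⊕b29⊕b30⊕b31 = 0⊕0⊕0⊕0⊕1⊕0⊕0⊕1⊕0⊕0⊕0⊕1⊕1⊕0⊕0⊕1 = 1
s8: b8⊕b9⊕b10⊕b11⊕b12⊕b13⊕b14⊕b15⊕b24⊕b25⊕b26⊕b27⊕b28⊕b29⊕b30⊕b31 = 0⊕1⊕1⊕0⊕1⊕0⊕0⊕1⊕0⊕0⊕1⊕0⊕1⊕0⊕0⊕1 = 1
s16: b16⊕b17⊕b18⊕b19⊕b20⊕b21⊕b22⊕b23⊕b24⊕b25⊕b26⊕b27⊕b28⊕b29⊕b30⊕b31 = 1⊕0⊕1⊕0⊕0⊕0⊕0⊕1⊕0⊕0⊕1⊕0⊕1⊕0⊕0⊕1 = 0
Syndrome (s16...s1) = 01100 → position 12.
Overall parity (XOR of all 32 bits, including p0): 0⊕1⊕1⊕1⊕0⊕0⊕0⊕0⊕0⊕1⊕1⊕0⊕1⊕0⊕0⊕1⊕1⊕0⊕1⊕0⊕0⊕0⊕0⊕1⊕0⊕0⊕1⊕0⊕1⊕0⊕0⊕1 = 1
Overall=1, syndrome position=12 → single-bit error at position 12.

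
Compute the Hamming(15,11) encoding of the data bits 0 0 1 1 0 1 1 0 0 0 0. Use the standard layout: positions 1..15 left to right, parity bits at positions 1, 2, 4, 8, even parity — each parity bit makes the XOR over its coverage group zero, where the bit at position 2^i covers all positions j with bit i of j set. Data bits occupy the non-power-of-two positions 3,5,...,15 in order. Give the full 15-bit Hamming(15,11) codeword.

Place data bits at non-power-of-two positions: b3=0, b5=0, b6=1, b7=1, b9=0, b10=1, b11=1, b12=0, b13=0, b14=0, b15=0.
p1 = XOR of data positions {3,5,7,9,11,13,15} = 0⊕0⊕1⊕0⊕1⊕0⊕0 = 0
p2 = XOR of data positions {3,6,7,10,11,14,15} = 0⊕1⊕1⊕1⊕1⊕0⊕0 = 0
p4 = XOR of data positions {5,6,7,12,13,14,15} = 0⊕1⊕1⊕0⊕0⊕0⊕0 = 0
p8 = XOR of data positions {9,10,11,12,13,14,15} = 0⊕1⊕1⊕0⊕0⊕0⊕0 = 0
Codeword b1..b15 = 000001100110000

000001100110000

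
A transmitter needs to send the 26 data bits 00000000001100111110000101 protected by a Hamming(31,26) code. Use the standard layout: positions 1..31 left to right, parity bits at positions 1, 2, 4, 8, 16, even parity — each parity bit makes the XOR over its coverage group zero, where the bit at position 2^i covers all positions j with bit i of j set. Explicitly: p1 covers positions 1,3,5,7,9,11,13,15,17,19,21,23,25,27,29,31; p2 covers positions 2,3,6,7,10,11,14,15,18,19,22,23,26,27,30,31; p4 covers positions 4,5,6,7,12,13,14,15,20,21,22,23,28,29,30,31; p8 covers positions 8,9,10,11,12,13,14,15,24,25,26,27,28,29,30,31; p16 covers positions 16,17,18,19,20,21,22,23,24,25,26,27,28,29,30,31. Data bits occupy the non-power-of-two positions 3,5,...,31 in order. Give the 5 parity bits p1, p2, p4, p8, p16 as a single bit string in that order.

00100

Place data bits at non-power-of-two positions: b3=0, b5=0, b6=0, b7=0, b9=0, b10=0, b11=0, b12=0, b13=0, b14=0, b15=1, b17=1, b18=0, b19=0, b20=1, b21=1, b22=1, b23=1, b24=1, b25=0, b26=0, b27=0, b28=0, b29=1, b30=0, b31=1.
p1 = XOR of data positions {3,5,7,9,11,13,15,17,19,21,23,25,27,29,31} = 0⊕0⊕0⊕0⊕0⊕0⊕1⊕1⊕0⊕1⊕1⊕0⊕0⊕1⊕1 = 0
p2 = XOR of data positions {3,6,7,10,11,14,15,18,19,22,23,26,27,30,31} = 0⊕0⊕0⊕0⊕0⊕0⊕1⊕0⊕0⊕1⊕1⊕0⊕0⊕0⊕1 = 0
p4 = XOR of data positions {5,6,7,12,13,14,15,20,21,22,23,28,29,30,31} = 0⊕0⊕0⊕0⊕0⊕0⊕1⊕1⊕1⊕1⊕1⊕0⊕1⊕0⊕1 = 1
p8 = XOR of data positions {9,10,11,12,13,14,15,24,25,26,27,28,29,30,31} = 0⊕0⊕0⊕0⊕0⊕0⊕1⊕1⊕0⊕0⊕0⊕0⊕1⊕0⊕1 = 0
p16 = XOR of data positions {17,18,19,20,21,22,23,24,25,26,27,28,29,30,31} = 1⊕0⊕0⊕1⊕1⊕1⊕1⊕1⊕0⊕0⊕0⊕0⊕1⊕0⊕1 = 0
Parity bits p1,p2,p4,p8,p16 = 00100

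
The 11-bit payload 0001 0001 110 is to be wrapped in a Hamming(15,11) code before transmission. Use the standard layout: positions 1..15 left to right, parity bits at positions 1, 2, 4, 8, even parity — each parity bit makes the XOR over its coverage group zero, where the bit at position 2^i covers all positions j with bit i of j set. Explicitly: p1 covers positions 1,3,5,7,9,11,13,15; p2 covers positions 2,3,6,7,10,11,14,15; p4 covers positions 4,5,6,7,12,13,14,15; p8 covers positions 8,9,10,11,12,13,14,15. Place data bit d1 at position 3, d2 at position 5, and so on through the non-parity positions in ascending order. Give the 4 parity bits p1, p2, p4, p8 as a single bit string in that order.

0001

Place data bits at non-power-of-two positions: b3=0, b5=0, b6=0, b7=1, b9=0, b10=0, b11=0, b12=1, b13=1, b14=1, b15=0.
p1 = XOR of data positions {3,5,7,9,11,13,15} = 0⊕0⊕1⊕0⊕0⊕1⊕0 = 0
p2 = XOR of data positions {3,6,7,10,11,14,15} = 0⊕0⊕1⊕0⊕0⊕1⊕0 = 0
p4 = XOR of data positions {5,6,7,12,13,14,15} = 0⊕0⊕1⊕1⊕1⊕1⊕0 = 0
p8 = XOR of data positions {9,10,11,12,13,14,15} = 0⊕0⊕0⊕1⊕1⊕1⊕0 = 1
Parity bits p1,p2,p4,p8 = 0001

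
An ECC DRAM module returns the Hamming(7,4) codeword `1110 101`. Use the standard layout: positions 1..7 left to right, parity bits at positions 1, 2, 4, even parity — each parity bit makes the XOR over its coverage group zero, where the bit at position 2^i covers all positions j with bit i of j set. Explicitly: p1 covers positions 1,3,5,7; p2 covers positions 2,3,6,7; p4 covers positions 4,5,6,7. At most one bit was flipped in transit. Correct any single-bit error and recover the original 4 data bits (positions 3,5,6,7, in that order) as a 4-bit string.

1101

s1: b1⊕b3⊕b5⊕b7 = 1⊕1⊕1⊕1 = 0
s2: b2⊕b3⊕b6⊕b7 = 1⊕1⊕0⊕1 = 1
s4: b4⊕b5⊕b6⊕b7 = 0⊕1⊕0⊕1 = 0
Syndrome (s4...s1) = 010 → position 2.
Flip bit 2: corrected codeword = 1010101
Data bits at positions 3,5,6,7: 1101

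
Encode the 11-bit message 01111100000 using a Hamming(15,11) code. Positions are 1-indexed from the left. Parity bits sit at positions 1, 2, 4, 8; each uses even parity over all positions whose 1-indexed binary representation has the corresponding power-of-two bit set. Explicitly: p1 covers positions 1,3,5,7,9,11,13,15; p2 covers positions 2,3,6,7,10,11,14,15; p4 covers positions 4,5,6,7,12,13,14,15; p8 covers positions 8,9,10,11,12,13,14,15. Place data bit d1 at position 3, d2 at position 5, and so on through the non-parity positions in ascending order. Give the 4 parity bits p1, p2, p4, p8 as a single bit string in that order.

Place data bits at non-power-of-two positions: b3=0, b5=1, b6=1, b7=1, b9=1, b10=1, b11=0, b12=0, b13=0, b14=0, b15=0.
p1 = XOR of data positions {3,5,7,9,11,13,15} = 0⊕1⊕1⊕1⊕0⊕0⊕0 = 1
p2 = XOR of data positions {3,6,7,10,11,14,15} = 0⊕1⊕1⊕1⊕0⊕0⊕0 = 1
p4 = XOR of data positions {5,6,7,12,13,14,15} = 1⊕1⊕1⊕0⊕0⊕0⊕0 = 1
p8 = XOR of data positions {9,10,11,12,13,14,15} = 1⊕1⊕0⊕0⊕0⊕0⊕0 = 0
Parity bits p1,p2,p4,p8 = 1110

1110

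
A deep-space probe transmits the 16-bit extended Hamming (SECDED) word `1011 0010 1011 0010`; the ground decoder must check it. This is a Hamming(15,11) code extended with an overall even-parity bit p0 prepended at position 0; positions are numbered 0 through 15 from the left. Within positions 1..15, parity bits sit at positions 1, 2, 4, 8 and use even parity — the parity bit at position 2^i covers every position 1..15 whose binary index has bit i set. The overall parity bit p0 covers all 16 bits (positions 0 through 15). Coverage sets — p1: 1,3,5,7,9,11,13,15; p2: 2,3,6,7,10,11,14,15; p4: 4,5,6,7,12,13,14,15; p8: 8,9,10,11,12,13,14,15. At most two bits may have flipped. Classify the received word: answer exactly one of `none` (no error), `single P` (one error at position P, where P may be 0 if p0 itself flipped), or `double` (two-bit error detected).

none

s1: b1⊕b3⊕b5⊕b7⊕b9⊕b11⊕b13⊕b15 = 0⊕1⊕0⊕0⊕0⊕1⊕0⊕0 = 0
s2: b2⊕b3⊕b6⊕b7⊕b10⊕b11⊕b14⊕b15 = 1⊕1⊕1⊕0⊕1⊕1⊕1⊕0 = 0
s4: b4⊕b5⊕b6⊕b7⊕b12⊕b13⊕b14⊕b15 = 0⊕0⊕1⊕0⊕0⊕0⊕1⊕0 = 0
s8: b8⊕b9⊕b10⊕b11⊕b12⊕b13⊕b14⊕b15 = 1⊕0⊕1⊕1⊕0⊕0⊕1⊕0 = 0
Syndrome (s8...s1) = 0000 → position 0 (no error).
Overall parity (XOR of all 16 bits, including p0): 1⊕0⊕1⊕1⊕0⊕0⊕1⊕0⊕1⊕0⊕1⊕1⊕0⊕0⊕1⊕0 = 0
Overall=0, syndrome position=0 → no error.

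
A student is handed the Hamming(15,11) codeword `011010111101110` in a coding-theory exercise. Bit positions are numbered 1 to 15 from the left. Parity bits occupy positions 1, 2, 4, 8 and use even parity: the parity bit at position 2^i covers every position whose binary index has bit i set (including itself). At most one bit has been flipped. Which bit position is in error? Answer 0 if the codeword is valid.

s1: b1⊕b3⊕b5⊕b7⊕b9⊕b11⊕b13⊕b15 = 0⊕1⊕1⊕1⊕1⊕0⊕1⊕0 = 1
s2: b2⊕b3⊕b6⊕b7⊕b10⊕b11⊕b14⊕b15 = 1⊕1⊕0⊕1⊕1⊕0⊕1⊕0 = 1
s4: b4⊕b5⊕b6⊕b7⊕b12⊕b13⊕b14⊕b15 = 0⊕1⊕0⊕1⊕1⊕1⊕1⊕0 = 1
s8: b8⊕b9⊕b10⊕b11⊕b12⊕b13⊕b14⊕b15 = 1⊕1⊕1⊕0⊕1⊕1⊕1⊕0 = 0
Syndrome (s8...s1) = 0111 → position 7.

7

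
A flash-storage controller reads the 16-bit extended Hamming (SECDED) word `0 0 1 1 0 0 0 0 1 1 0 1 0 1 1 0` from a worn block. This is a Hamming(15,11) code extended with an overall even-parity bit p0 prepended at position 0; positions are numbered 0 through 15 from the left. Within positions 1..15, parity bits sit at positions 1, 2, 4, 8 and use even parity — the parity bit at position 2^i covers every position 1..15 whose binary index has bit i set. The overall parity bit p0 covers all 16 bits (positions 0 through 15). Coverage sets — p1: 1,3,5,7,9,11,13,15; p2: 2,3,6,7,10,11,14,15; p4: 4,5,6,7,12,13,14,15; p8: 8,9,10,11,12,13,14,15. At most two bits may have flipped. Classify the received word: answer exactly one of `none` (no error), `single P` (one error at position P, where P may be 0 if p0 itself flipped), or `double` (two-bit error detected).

s1: b1⊕b3⊕b5⊕b7⊕b9⊕b11⊕b13⊕b15 = 0⊕1⊕0⊕0⊕1⊕1⊕1⊕0 = 0
s2: b2⊕b3⊕b6⊕b7⊕b10⊕b11⊕b14⊕b15 = 1⊕1⊕0⊕0⊕0⊕1⊕1⊕0 = 0
s4: b4⊕b5⊕b6⊕b7⊕b12⊕b13⊕b14⊕b15 = 0⊕0⊕0⊕0⊕0⊕1⊕1⊕0 = 0
s8: b8⊕b9⊕b10⊕b11⊕b12⊕b13⊕b14⊕b15 = 1⊕1⊕0⊕1⊕0⊕1⊕1⊕0 = 1
Syndrome (s8...s1) = 1000 → position 8.
Overall parity (XOR of all 16 bits, including p0): 0⊕0⊕1⊕1⊕0⊕0⊕0⊕0⊕1⊕1⊕0⊕1⊕0⊕1⊕1⊕0 = 1
Overall=1, syndrome position=8 → single-bit error at position 8.

single 8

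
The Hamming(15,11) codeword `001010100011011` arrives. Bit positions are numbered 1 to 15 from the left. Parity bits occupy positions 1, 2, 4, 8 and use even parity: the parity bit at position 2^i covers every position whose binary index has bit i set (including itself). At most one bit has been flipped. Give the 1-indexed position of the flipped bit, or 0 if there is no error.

s1: b1⊕b3⊕b5⊕b7⊕b9⊕b11⊕b13⊕b15 = 0⊕1⊕1⊕1⊕0⊕1⊕0⊕1 = 1
s2: b2⊕b3⊕b6⊕b7⊕b10⊕b11⊕b14⊕b15 = 0⊕1⊕0⊕1⊕0⊕1⊕1⊕1 = 1
s4: b4⊕b5⊕b6⊕b7⊕b12⊕b13⊕b14⊕b15 = 0⊕1⊕0⊕1⊕1⊕0⊕1⊕1 = 1
s8: b8⊕b9⊕b10⊕b11⊕b12⊕b13⊕b14⊕b15 = 0⊕0⊕0⊕1⊕1⊕0⊕1⊕1 = 0
Syndrome (s8...s1) = 0111 → position 7.

7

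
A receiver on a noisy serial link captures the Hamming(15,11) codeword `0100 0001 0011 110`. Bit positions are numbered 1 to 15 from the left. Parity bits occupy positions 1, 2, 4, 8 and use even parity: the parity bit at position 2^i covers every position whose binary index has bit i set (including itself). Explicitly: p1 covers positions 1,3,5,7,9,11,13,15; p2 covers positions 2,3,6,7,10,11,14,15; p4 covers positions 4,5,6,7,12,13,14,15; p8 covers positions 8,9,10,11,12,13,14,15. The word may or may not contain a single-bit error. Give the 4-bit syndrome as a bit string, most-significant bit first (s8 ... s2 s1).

1110

s1: b1⊕b3⊕b5⊕b7⊕b9⊕b11⊕b13⊕b15 = 0⊕0⊕0⊕0⊕0⊕1⊕1⊕0 = 0
s2: b2⊕b3⊕b6⊕b7⊕b10⊕b11⊕b14⊕b15 = 1⊕0⊕0⊕0⊕0⊕1⊕1⊕0 = 1
s4: b4⊕b5⊕b6⊕b7⊕b12⊕b13⊕b14⊕b15 = 0⊕0⊕0⊕0⊕1⊕1⊕1⊕0 = 1
s8: b8⊕b9⊕b10⊕b11⊕b12⊕b13⊕b14⊕b15 = 1⊕0⊕0⊕1⊕1⊕1⊕1⊕0 = 1
Syndrome (s8...s1) = 1110 → position 14.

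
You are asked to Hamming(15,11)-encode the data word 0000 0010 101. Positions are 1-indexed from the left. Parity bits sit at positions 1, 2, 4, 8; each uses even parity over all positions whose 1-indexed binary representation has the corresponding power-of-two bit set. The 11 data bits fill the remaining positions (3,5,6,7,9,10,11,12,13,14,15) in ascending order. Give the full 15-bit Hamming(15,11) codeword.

100000010010101

Place data bits at non-power-of-two positions: b3=0, b5=0, b6=0, b7=0, b9=0, b10=0, b11=1, b12=0, b13=1, b14=0, b15=1.
p1 = XOR of data positions {3,5,7,9,11,13,15} = 0⊕0⊕0⊕0⊕1⊕1⊕1 = 1
p2 = XOR of data positions {3,6,7,10,11,14,15} = 0⊕0⊕0⊕0⊕1⊕0⊕1 = 0
p4 = XOR of data positions {5,6,7,12,13,14,15} = 0⊕0⊕0⊕0⊕1⊕0⊕1 = 0
p8 = XOR of data positions {9,10,11,12,13,14,15} = 0⊕0⊕1⊕0⊕1⊕0⊕1 = 1
Codeword b1..b15 = 100000010010101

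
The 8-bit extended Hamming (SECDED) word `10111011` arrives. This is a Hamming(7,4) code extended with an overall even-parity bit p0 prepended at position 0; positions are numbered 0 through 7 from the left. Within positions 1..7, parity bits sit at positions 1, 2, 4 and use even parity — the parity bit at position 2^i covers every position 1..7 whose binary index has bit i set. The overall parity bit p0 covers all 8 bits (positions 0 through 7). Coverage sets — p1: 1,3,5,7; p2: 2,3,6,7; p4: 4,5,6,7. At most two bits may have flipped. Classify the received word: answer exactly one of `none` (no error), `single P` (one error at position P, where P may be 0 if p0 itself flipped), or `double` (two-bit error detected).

double

s1: b1⊕b3⊕b5⊕b7 = 0⊕1⊕0⊕1 = 0
s2: b2⊕b3⊕b6⊕b7 = 1⊕1⊕1⊕1 = 0
s4: b4⊕b5⊕b6⊕b7 = 1⊕0⊕1⊕1 = 1
Syndrome (s4...s1) = 100 → position 4.
Overall parity (XOR of all 8 bits, including p0): 1⊕0⊕1⊕1⊕1⊕0⊕1⊕1 = 0
Overall=0, syndrome position=4 → double-bit error detected (uncorrectable).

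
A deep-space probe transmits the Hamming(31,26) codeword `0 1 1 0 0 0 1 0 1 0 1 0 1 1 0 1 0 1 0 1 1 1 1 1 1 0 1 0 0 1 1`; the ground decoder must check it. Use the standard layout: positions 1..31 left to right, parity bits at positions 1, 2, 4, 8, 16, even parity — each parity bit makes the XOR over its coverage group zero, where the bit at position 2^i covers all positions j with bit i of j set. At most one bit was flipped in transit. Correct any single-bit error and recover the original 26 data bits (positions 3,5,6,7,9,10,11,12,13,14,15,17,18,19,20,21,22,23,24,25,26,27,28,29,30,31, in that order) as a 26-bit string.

10011010110010111111010001

s1: b1⊕b3⊕b5⊕b7⊕b9⊕b11⊕b13⊕b15⊕b17⊕b19⊕b21⊕b23⊕b25⊕b27⊕b29⊕b31 = 0⊕1⊕0⊕1⊕1⊕1⊕1⊕0⊕0⊕0⊕1⊕1⊕1⊕1⊕0⊕1 = 0
s2: b2⊕b3⊕b6⊕b7⊕b10⊕b11⊕b14⊕b15⊕b18⊕b19⊕b22⊕b23⊕b26⊕b27⊕b30⊕b31 = 1⊕1⊕0⊕1⊕0⊕1⊕1⊕0⊕1⊕0⊕1⊕1⊕0⊕1⊕1⊕1 = 1
s4: b4⊕b5⊕b6⊕b7⊕b12⊕b13⊕b14⊕b15⊕b20⊕b21⊕b22⊕b23⊕b28⊕b29⊕b30⊕b31 = 0⊕0⊕0⊕1⊕0⊕1⊕1⊕0⊕1⊕1⊕1⊕1⊕0⊕0⊕1⊕1 = 1
s8: b8⊕b9⊕b10⊕b11⊕b12⊕b13⊕b14⊕b15⊕b24⊕b25⊕b26⊕b27⊕b28⊕b29⊕b30⊕b31 = 0⊕1⊕0⊕1⊕0⊕1⊕1⊕0⊕1⊕1⊕0⊕1⊕0⊕0⊕1⊕1 = 1
s16: b16⊕b17⊕b18⊕b19⊕b20⊕b21⊕b22⊕b23⊕b24⊕b25⊕b26⊕b27⊕b28⊕b29⊕b30⊕b31 = 1⊕0⊕1⊕0⊕1⊕1⊕1⊕1⊕1⊕1⊕0⊕1⊕0⊕0⊕1⊕1 = 1
Syndrome (s16...s1) = 11110 → position 30.
Flip bit 30: corrected codeword = 0110001010101101010111111010001
Data bits at positions 3,5,6,7,9,10,11,12,13,14,15,17,18,19,20,21,22,23,24,25,26,27,28,29,30,31: 10011010110010111111010001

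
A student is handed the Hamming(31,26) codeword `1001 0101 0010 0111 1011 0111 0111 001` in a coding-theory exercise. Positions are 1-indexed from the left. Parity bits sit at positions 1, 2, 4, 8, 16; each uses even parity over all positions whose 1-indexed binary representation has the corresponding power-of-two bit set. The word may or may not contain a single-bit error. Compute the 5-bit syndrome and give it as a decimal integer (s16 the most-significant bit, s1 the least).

s1: b1⊕b3⊕b5⊕b7⊕b9⊕b11⊕b13⊕b15⊕b17⊕b19⊕b21⊕b23⊕b25⊕b27⊕b29⊕b31 = 1⊕0⊕0⊕0⊕0⊕1⊕0⊕1⊕1⊕1⊕0⊕1⊕0⊕1⊕0⊕1 = 0
s2: b2⊕b3⊕b6⊕b7⊕b10⊕b11⊕b14⊕b15⊕b18⊕b19⊕b22⊕b23⊕b26⊕b27⊕b30⊕b31 = 0⊕0⊕1⊕0⊕0⊕1⊕1⊕1⊕0⊕1⊕1⊕1⊕1⊕1⊕0⊕1 = 0
s4: b4⊕b5⊕b6⊕b7⊕b12⊕b13⊕b14⊕b15⊕b20⊕b21⊕b22⊕b23⊕b28⊕b29⊕b30⊕b31 = 1⊕0⊕1⊕0⊕0⊕0⊕1⊕1⊕1⊕0⊕1⊕1⊕1⊕0⊕0⊕1 = 1
s8: b8⊕b9⊕b10⊕b11⊕b12⊕b13⊕b14⊕b15⊕b24⊕b25⊕b26⊕b27⊕b28⊕b29⊕b30⊕b31 = 1⊕0⊕0⊕1⊕0⊕0⊕1⊕1⊕1⊕0⊕1⊕1⊕1⊕0⊕0⊕1 = 1
s16: b16⊕b17⊕b18⊕b19⊕b20⊕b21⊕b22⊕b23⊕b24⊕b25⊕b26⊕b27⊕b28⊕b29⊕b30⊕b31 = 1⊕1⊕0⊕1⊕1⊕0⊕1⊕1⊕1⊕0⊕1⊕1⊕1⊕0⊕0⊕1 = 1
Syndrome (s16...s1) = 11100 → position 28.

28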